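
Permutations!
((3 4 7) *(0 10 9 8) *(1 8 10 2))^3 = [8, 2, 0, 3, 4, 5, 6, 7, 1, 10, 9] = (0 8 1 2)(9 10)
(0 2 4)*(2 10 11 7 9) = (0 10 11 7 9 2 4) = [10, 1, 4, 3, 0, 5, 6, 9, 8, 2, 11, 7]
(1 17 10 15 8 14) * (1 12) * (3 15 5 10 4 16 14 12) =(1 17 4 16 14 3 15 8 12)(5 10) =[0, 17, 2, 15, 16, 10, 6, 7, 12, 9, 5, 11, 1, 13, 3, 8, 14, 4]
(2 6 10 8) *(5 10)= (2 6 5 10 8)= [0, 1, 6, 3, 4, 10, 5, 7, 2, 9, 8]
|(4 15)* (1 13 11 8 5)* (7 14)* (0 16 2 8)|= 8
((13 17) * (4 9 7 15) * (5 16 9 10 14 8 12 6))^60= (17)(4 6 15 12 7 8 9 14 16 10 5)= [0, 1, 2, 3, 6, 4, 15, 8, 9, 14, 5, 11, 7, 13, 16, 12, 10, 17]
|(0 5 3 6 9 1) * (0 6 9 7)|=7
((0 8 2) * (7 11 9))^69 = (11) = [0, 1, 2, 3, 4, 5, 6, 7, 8, 9, 10, 11]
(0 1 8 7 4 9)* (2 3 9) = (0 1 8 7 4 2 3 9) = [1, 8, 3, 9, 2, 5, 6, 4, 7, 0]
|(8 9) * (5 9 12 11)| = |(5 9 8 12 11)| = 5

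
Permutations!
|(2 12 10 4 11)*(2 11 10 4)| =|(2 12 4 10)| =4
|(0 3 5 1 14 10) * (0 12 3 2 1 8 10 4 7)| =|(0 2 1 14 4 7)(3 5 8 10 12)| =30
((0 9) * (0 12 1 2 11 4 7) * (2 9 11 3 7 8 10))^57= (12)(0 11 4 8 10 2 3 7)= [11, 1, 3, 7, 8, 5, 6, 0, 10, 9, 2, 4, 12]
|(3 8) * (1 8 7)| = 4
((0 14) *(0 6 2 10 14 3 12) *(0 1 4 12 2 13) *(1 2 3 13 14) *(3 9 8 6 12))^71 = [13, 4, 10, 9, 3, 5, 14, 7, 6, 8, 1, 11, 2, 0, 12] = (0 13)(1 4 3 9 8 6 14 12 2 10)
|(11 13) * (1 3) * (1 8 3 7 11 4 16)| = 6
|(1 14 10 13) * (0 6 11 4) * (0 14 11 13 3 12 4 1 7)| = |(0 6 13 7)(1 11)(3 12 4 14 10)| = 20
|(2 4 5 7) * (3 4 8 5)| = 4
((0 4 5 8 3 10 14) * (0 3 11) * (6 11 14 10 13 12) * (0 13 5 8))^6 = (14)(6 13)(11 12) = [0, 1, 2, 3, 4, 5, 13, 7, 8, 9, 10, 12, 11, 6, 14]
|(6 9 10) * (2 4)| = |(2 4)(6 9 10)| = 6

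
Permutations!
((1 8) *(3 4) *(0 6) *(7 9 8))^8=(9)=[0, 1, 2, 3, 4, 5, 6, 7, 8, 9]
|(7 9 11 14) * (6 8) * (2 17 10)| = 12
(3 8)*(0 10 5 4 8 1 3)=[10, 3, 2, 1, 8, 4, 6, 7, 0, 9, 5]=(0 10 5 4 8)(1 3)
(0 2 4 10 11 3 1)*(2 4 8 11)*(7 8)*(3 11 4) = [3, 0, 7, 1, 10, 5, 6, 8, 4, 9, 2, 11] = (11)(0 3 1)(2 7 8 4 10)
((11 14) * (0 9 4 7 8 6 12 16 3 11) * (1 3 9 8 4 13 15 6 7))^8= (6 16 13)(9 15 12)= [0, 1, 2, 3, 4, 5, 16, 7, 8, 15, 10, 11, 9, 6, 14, 12, 13]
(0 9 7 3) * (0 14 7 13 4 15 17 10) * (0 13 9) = (3 14 7)(4 15 17 10 13) = [0, 1, 2, 14, 15, 5, 6, 3, 8, 9, 13, 11, 12, 4, 7, 17, 16, 10]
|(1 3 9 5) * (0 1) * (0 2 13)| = |(0 1 3 9 5 2 13)| = 7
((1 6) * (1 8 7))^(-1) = (1 7 8 6) = [0, 7, 2, 3, 4, 5, 1, 8, 6]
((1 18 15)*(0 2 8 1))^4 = (0 18 8)(1 2 15) = [18, 2, 15, 3, 4, 5, 6, 7, 0, 9, 10, 11, 12, 13, 14, 1, 16, 17, 8]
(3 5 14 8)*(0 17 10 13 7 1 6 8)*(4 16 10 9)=(0 17 9 4 16 10 13 7 1 6 8 3 5 14)=[17, 6, 2, 5, 16, 14, 8, 1, 3, 4, 13, 11, 12, 7, 0, 15, 10, 9]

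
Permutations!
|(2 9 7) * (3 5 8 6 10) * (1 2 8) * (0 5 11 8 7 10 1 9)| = |(0 5 9 10 3 11 8 6 1 2)| = 10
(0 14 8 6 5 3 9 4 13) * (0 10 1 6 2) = [14, 6, 0, 9, 13, 3, 5, 7, 2, 4, 1, 11, 12, 10, 8] = (0 14 8 2)(1 6 5 3 9 4 13 10)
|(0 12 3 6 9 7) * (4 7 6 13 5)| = 14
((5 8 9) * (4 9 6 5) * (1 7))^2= (9)(5 6 8)= [0, 1, 2, 3, 4, 6, 8, 7, 5, 9]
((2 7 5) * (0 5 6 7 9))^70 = (0 2)(5 9) = [2, 1, 0, 3, 4, 9, 6, 7, 8, 5]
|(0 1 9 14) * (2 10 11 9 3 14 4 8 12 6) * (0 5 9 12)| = |(0 1 3 14 5 9 4 8)(2 10 11 12 6)| = 40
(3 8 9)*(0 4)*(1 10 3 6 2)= (0 4)(1 10 3 8 9 6 2)= [4, 10, 1, 8, 0, 5, 2, 7, 9, 6, 3]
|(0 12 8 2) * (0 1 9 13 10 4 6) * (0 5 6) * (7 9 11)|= |(0 12 8 2 1 11 7 9 13 10 4)(5 6)|= 22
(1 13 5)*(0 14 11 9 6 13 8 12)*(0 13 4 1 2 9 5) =(0 14 11 5 2 9 6 4 1 8 12 13) =[14, 8, 9, 3, 1, 2, 4, 7, 12, 6, 10, 5, 13, 0, 11]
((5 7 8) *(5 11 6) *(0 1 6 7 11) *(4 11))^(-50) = (0 7 4 6)(1 8 11 5) = [7, 8, 2, 3, 6, 1, 0, 4, 11, 9, 10, 5]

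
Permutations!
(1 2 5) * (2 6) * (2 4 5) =[0, 6, 2, 3, 5, 1, 4] =(1 6 4 5)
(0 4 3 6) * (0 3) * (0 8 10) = (0 4 8 10)(3 6) = [4, 1, 2, 6, 8, 5, 3, 7, 10, 9, 0]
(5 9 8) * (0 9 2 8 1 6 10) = (0 9 1 6 10)(2 8 5) = [9, 6, 8, 3, 4, 2, 10, 7, 5, 1, 0]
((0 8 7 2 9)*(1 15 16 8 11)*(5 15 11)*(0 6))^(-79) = (0 15 8 2 6 5 16 7 9)(1 11) = [15, 11, 6, 3, 4, 16, 5, 9, 2, 0, 10, 1, 12, 13, 14, 8, 7]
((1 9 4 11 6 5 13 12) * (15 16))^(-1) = (1 12 13 5 6 11 4 9)(15 16) = [0, 12, 2, 3, 9, 6, 11, 7, 8, 1, 10, 4, 13, 5, 14, 16, 15]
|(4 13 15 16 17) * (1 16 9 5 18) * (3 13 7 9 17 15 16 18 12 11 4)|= |(1 18)(3 13 16 15 17)(4 7 9 5 12 11)|= 30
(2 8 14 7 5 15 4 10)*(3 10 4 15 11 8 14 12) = (15)(2 14 7 5 11 8 12 3 10) = [0, 1, 14, 10, 4, 11, 6, 5, 12, 9, 2, 8, 3, 13, 7, 15]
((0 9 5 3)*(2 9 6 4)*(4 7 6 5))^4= [5, 1, 9, 0, 2, 3, 6, 7, 8, 4]= (0 5 3)(2 9 4)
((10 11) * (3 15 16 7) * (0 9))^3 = (0 9)(3 7 16 15)(10 11) = [9, 1, 2, 7, 4, 5, 6, 16, 8, 0, 11, 10, 12, 13, 14, 3, 15]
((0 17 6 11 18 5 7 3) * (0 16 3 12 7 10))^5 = (0 5 11 17 10 18 6)(3 16)(7 12) = [5, 1, 2, 16, 4, 11, 0, 12, 8, 9, 18, 17, 7, 13, 14, 15, 3, 10, 6]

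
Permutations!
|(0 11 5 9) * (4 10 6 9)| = 7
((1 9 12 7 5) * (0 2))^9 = [2, 5, 0, 3, 4, 7, 6, 12, 8, 1, 10, 11, 9] = (0 2)(1 5 7 12 9)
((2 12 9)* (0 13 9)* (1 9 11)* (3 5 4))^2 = [11, 2, 0, 4, 5, 3, 6, 7, 8, 12, 10, 9, 13, 1] = (0 11 9 12 13 1 2)(3 4 5)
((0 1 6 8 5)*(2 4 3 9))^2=(0 6 5 1 8)(2 3)(4 9)=[6, 8, 3, 2, 9, 1, 5, 7, 0, 4]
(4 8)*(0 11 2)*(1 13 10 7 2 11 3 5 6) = (0 3 5 6 1 13 10 7 2)(4 8) = [3, 13, 0, 5, 8, 6, 1, 2, 4, 9, 7, 11, 12, 10]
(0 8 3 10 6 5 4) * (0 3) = (0 8)(3 10 6 5 4) = [8, 1, 2, 10, 3, 4, 5, 7, 0, 9, 6]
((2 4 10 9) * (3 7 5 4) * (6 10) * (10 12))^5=(2 6 3 12 7 10 5 9 4)=[0, 1, 6, 12, 2, 9, 3, 10, 8, 4, 5, 11, 7]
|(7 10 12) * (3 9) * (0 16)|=|(0 16)(3 9)(7 10 12)|=6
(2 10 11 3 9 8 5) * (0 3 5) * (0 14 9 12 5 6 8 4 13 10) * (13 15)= (0 3 12 5 2)(4 15 13 10 11 6 8 14 9)= [3, 1, 0, 12, 15, 2, 8, 7, 14, 4, 11, 6, 5, 10, 9, 13]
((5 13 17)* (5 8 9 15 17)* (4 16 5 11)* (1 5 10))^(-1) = (1 10 16 4 11 13 5)(8 17 15 9) = [0, 10, 2, 3, 11, 1, 6, 7, 17, 8, 16, 13, 12, 5, 14, 9, 4, 15]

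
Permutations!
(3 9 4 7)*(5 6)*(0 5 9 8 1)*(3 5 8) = (0 8 1)(4 7 5 6 9) = [8, 0, 2, 3, 7, 6, 9, 5, 1, 4]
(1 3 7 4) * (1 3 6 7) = (1 6 7 4 3) = [0, 6, 2, 1, 3, 5, 7, 4]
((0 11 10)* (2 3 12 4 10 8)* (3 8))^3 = [12, 1, 8, 10, 11, 5, 6, 7, 2, 9, 3, 4, 0] = (0 12)(2 8)(3 10)(4 11)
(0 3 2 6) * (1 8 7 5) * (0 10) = (0 3 2 6 10)(1 8 7 5) = [3, 8, 6, 2, 4, 1, 10, 5, 7, 9, 0]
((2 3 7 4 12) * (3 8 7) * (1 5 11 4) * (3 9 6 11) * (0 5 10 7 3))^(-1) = (0 5)(1 7 10)(2 12 4 11 6 9 3 8) = [5, 7, 12, 8, 11, 0, 9, 10, 2, 3, 1, 6, 4]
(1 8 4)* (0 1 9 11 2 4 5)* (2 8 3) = [1, 3, 4, 2, 9, 0, 6, 7, 5, 11, 10, 8] = (0 1 3 2 4 9 11 8 5)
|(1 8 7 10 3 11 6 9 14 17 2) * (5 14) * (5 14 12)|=22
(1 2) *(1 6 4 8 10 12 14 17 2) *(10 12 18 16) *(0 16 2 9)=(0 16 10 18 2 6 4 8 12 14 17 9)=[16, 1, 6, 3, 8, 5, 4, 7, 12, 0, 18, 11, 14, 13, 17, 15, 10, 9, 2]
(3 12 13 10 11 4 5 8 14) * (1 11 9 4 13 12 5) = (1 11 13 10 9 4)(3 5 8 14) = [0, 11, 2, 5, 1, 8, 6, 7, 14, 4, 9, 13, 12, 10, 3]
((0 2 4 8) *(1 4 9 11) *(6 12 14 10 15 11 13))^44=(0 12 1 9 10 8 6 11 2 14 4 13 15)=[12, 9, 14, 3, 13, 5, 11, 7, 6, 10, 8, 2, 1, 15, 4, 0]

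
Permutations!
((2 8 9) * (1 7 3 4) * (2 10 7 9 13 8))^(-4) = (13)(1 10 3)(4 9 7) = [0, 10, 2, 1, 9, 5, 6, 4, 8, 7, 3, 11, 12, 13]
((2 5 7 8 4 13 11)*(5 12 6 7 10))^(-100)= (2 8)(4 12)(6 13)(7 11)= [0, 1, 8, 3, 12, 5, 13, 11, 2, 9, 10, 7, 4, 6]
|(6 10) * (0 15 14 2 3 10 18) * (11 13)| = |(0 15 14 2 3 10 6 18)(11 13)| = 8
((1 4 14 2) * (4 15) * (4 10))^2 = (1 10 14)(2 15 4) = [0, 10, 15, 3, 2, 5, 6, 7, 8, 9, 14, 11, 12, 13, 1, 4]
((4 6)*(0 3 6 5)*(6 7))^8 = (0 7 4)(3 6 5) = [7, 1, 2, 6, 0, 3, 5, 4]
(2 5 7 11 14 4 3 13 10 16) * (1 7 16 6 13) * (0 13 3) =(0 13 10 6 3 1 7 11 14 4)(2 5 16) =[13, 7, 5, 1, 0, 16, 3, 11, 8, 9, 6, 14, 12, 10, 4, 15, 2]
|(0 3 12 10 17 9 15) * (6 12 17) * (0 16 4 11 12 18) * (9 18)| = 8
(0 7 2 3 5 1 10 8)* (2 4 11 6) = (0 7 4 11 6 2 3 5 1 10 8) = [7, 10, 3, 5, 11, 1, 2, 4, 0, 9, 8, 6]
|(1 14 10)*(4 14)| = |(1 4 14 10)| = 4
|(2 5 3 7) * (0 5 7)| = 6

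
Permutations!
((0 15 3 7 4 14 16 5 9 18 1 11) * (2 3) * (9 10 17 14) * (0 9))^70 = (0 7 2)(1 9)(3 15 4)(11 18) = [7, 9, 0, 15, 3, 5, 6, 2, 8, 1, 10, 18, 12, 13, 14, 4, 16, 17, 11]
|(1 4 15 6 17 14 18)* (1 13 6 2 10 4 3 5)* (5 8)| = |(1 3 8 5)(2 10 4 15)(6 17 14 18 13)| = 20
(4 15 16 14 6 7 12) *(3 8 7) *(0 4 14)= (0 4 15 16)(3 8 7 12 14 6)= [4, 1, 2, 8, 15, 5, 3, 12, 7, 9, 10, 11, 14, 13, 6, 16, 0]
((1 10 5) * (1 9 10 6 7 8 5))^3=(1 8 10 7 9 6 5)=[0, 8, 2, 3, 4, 1, 5, 9, 10, 6, 7]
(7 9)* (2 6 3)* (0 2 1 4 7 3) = (0 2 6)(1 4 7 9 3) = [2, 4, 6, 1, 7, 5, 0, 9, 8, 3]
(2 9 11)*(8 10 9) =[0, 1, 8, 3, 4, 5, 6, 7, 10, 11, 9, 2] =(2 8 10 9 11)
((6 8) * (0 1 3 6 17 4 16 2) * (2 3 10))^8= (3 8 4)(6 17 16)= [0, 1, 2, 8, 3, 5, 17, 7, 4, 9, 10, 11, 12, 13, 14, 15, 6, 16]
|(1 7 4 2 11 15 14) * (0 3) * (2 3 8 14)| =21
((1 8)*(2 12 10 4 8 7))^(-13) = (1 7 2 12 10 4 8) = [0, 7, 12, 3, 8, 5, 6, 2, 1, 9, 4, 11, 10]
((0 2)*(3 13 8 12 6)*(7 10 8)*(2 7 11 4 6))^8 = (0 10 12)(2 7 8)(3 4 13 6 11) = [10, 1, 7, 4, 13, 5, 11, 8, 2, 9, 12, 3, 0, 6]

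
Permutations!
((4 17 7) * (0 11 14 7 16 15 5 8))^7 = (0 15 4 11 5 17 14 8 16 7) = [15, 1, 2, 3, 11, 17, 6, 0, 16, 9, 10, 5, 12, 13, 8, 4, 7, 14]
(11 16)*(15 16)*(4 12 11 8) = (4 12 11 15 16 8) = [0, 1, 2, 3, 12, 5, 6, 7, 4, 9, 10, 15, 11, 13, 14, 16, 8]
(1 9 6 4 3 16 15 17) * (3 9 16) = [0, 16, 2, 3, 9, 5, 4, 7, 8, 6, 10, 11, 12, 13, 14, 17, 15, 1] = (1 16 15 17)(4 9 6)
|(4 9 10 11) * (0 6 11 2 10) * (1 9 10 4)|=|(0 6 11 1 9)(2 4 10)|=15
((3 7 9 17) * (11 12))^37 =(3 7 9 17)(11 12) =[0, 1, 2, 7, 4, 5, 6, 9, 8, 17, 10, 12, 11, 13, 14, 15, 16, 3]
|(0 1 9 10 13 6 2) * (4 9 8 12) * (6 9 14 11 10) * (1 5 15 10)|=|(0 5 15 10 13 9 6 2)(1 8 12 4 14 11)|=24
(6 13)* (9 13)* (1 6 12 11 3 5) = (1 6 9 13 12 11 3 5) = [0, 6, 2, 5, 4, 1, 9, 7, 8, 13, 10, 3, 11, 12]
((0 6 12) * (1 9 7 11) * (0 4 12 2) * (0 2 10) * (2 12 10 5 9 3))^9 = (0 12 1 9)(2 11 5 10)(3 7 6 4) = [12, 9, 11, 7, 3, 10, 4, 6, 8, 0, 2, 5, 1]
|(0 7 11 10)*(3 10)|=|(0 7 11 3 10)|=5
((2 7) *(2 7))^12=(7)=[0, 1, 2, 3, 4, 5, 6, 7]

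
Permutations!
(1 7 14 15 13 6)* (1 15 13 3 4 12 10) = (1 7 14 13 6 15 3 4 12 10) = [0, 7, 2, 4, 12, 5, 15, 14, 8, 9, 1, 11, 10, 6, 13, 3]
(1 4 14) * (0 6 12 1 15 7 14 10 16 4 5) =(0 6 12 1 5)(4 10 16)(7 14 15) =[6, 5, 2, 3, 10, 0, 12, 14, 8, 9, 16, 11, 1, 13, 15, 7, 4]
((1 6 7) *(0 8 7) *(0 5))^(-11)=[8, 6, 2, 3, 4, 0, 5, 1, 7]=(0 8 7 1 6 5)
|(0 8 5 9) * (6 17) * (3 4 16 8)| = 14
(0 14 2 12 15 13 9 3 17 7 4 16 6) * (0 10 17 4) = (0 14 2 12 15 13 9 3 4 16 6 10 17 7) = [14, 1, 12, 4, 16, 5, 10, 0, 8, 3, 17, 11, 15, 9, 2, 13, 6, 7]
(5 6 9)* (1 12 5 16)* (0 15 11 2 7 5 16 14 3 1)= [15, 12, 7, 1, 4, 6, 9, 5, 8, 14, 10, 2, 16, 13, 3, 11, 0]= (0 15 11 2 7 5 6 9 14 3 1 12 16)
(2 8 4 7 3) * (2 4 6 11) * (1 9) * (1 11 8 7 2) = (1 9 11)(2 7 3 4)(6 8) = [0, 9, 7, 4, 2, 5, 8, 3, 6, 11, 10, 1]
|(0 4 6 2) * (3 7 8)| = 12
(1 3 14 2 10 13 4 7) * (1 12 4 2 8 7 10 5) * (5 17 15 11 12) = (1 3 14 8 7 5)(2 17 15 11 12 4 10 13) = [0, 3, 17, 14, 10, 1, 6, 5, 7, 9, 13, 12, 4, 2, 8, 11, 16, 15]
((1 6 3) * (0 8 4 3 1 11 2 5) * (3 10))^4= (0 3)(2 4)(5 10)(8 11)= [3, 1, 4, 0, 2, 10, 6, 7, 11, 9, 5, 8]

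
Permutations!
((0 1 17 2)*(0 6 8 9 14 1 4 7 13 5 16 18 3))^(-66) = [18, 8, 14, 16, 3, 7, 1, 0, 17, 2, 10, 11, 12, 4, 6, 15, 13, 9, 5] = (0 18 5 7)(1 8 17 9 2 14 6)(3 16 13 4)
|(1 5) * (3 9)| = |(1 5)(3 9)| = 2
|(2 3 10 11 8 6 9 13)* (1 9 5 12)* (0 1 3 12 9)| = |(0 1)(2 12 3 10 11 8 6 5 9 13)| = 10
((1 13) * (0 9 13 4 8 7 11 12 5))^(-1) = (0 5 12 11 7 8 4 1 13 9) = [5, 13, 2, 3, 1, 12, 6, 8, 4, 0, 10, 7, 11, 9]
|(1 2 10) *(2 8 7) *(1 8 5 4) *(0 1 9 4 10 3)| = 8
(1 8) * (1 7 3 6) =(1 8 7 3 6) =[0, 8, 2, 6, 4, 5, 1, 3, 7]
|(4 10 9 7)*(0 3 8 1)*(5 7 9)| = |(0 3 8 1)(4 10 5 7)| = 4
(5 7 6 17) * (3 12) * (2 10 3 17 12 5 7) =(2 10 3 5)(6 12 17 7) =[0, 1, 10, 5, 4, 2, 12, 6, 8, 9, 3, 11, 17, 13, 14, 15, 16, 7]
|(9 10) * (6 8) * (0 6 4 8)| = 2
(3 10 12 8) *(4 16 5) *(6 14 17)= [0, 1, 2, 10, 16, 4, 14, 7, 3, 9, 12, 11, 8, 13, 17, 15, 5, 6]= (3 10 12 8)(4 16 5)(6 14 17)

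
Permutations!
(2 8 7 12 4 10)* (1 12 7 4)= [0, 12, 8, 3, 10, 5, 6, 7, 4, 9, 2, 11, 1]= (1 12)(2 8 4 10)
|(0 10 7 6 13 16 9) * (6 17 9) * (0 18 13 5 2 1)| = |(0 10 7 17 9 18 13 16 6 5 2 1)| = 12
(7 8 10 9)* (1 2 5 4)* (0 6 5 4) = (0 6 5)(1 2 4)(7 8 10 9) = [6, 2, 4, 3, 1, 0, 5, 8, 10, 7, 9]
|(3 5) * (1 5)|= |(1 5 3)|= 3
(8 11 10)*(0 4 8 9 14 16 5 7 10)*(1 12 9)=(0 4 8 11)(1 12 9 14 16 5 7 10)=[4, 12, 2, 3, 8, 7, 6, 10, 11, 14, 1, 0, 9, 13, 16, 15, 5]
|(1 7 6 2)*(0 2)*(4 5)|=10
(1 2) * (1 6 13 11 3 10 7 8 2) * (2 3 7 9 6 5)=(2 5)(3 10 9 6 13 11 7 8)=[0, 1, 5, 10, 4, 2, 13, 8, 3, 6, 9, 7, 12, 11]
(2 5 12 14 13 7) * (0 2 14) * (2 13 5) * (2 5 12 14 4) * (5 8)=(0 13 7 4 2 8 5 14 12)=[13, 1, 8, 3, 2, 14, 6, 4, 5, 9, 10, 11, 0, 7, 12]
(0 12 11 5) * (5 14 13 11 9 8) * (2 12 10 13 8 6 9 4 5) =(0 10 13 11 14 8 2 12 4 5)(6 9) =[10, 1, 12, 3, 5, 0, 9, 7, 2, 6, 13, 14, 4, 11, 8]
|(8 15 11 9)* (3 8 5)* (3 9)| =|(3 8 15 11)(5 9)| =4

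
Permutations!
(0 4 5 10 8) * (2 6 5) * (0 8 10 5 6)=[4, 1, 0, 3, 2, 5, 6, 7, 8, 9, 10]=(10)(0 4 2)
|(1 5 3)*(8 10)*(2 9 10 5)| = |(1 2 9 10 8 5 3)| = 7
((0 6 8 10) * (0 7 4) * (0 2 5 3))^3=(0 10 2)(3 8 4)(5 6 7)=[10, 1, 0, 8, 3, 6, 7, 5, 4, 9, 2]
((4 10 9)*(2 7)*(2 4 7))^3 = [0, 1, 2, 3, 7, 5, 6, 9, 8, 10, 4] = (4 7 9 10)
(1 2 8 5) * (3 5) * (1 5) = (1 2 8 3) = [0, 2, 8, 1, 4, 5, 6, 7, 3]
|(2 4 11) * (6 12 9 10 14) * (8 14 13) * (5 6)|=24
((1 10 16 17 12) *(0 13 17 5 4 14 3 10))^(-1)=(0 1 12 17 13)(3 14 4 5 16 10)=[1, 12, 2, 14, 5, 16, 6, 7, 8, 9, 3, 11, 17, 0, 4, 15, 10, 13]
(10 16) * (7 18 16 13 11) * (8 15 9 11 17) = [0, 1, 2, 3, 4, 5, 6, 18, 15, 11, 13, 7, 12, 17, 14, 9, 10, 8, 16] = (7 18 16 10 13 17 8 15 9 11)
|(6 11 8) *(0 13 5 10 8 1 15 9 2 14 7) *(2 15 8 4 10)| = |(0 13 5 2 14 7)(1 8 6 11)(4 10)(9 15)| = 12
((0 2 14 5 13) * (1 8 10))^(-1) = (0 13 5 14 2)(1 10 8) = [13, 10, 0, 3, 4, 14, 6, 7, 1, 9, 8, 11, 12, 5, 2]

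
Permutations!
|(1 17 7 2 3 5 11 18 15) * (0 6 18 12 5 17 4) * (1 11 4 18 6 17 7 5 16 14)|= 84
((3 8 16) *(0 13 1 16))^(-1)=(0 8 3 16 1 13)=[8, 13, 2, 16, 4, 5, 6, 7, 3, 9, 10, 11, 12, 0, 14, 15, 1]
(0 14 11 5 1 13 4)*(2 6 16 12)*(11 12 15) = (0 14 12 2 6 16 15 11 5 1 13 4) = [14, 13, 6, 3, 0, 1, 16, 7, 8, 9, 10, 5, 2, 4, 12, 11, 15]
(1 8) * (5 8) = [0, 5, 2, 3, 4, 8, 6, 7, 1] = (1 5 8)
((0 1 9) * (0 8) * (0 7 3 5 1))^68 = (1 8 3)(5 9 7) = [0, 8, 2, 1, 4, 9, 6, 5, 3, 7]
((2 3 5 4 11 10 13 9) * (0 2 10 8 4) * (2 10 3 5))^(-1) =(0 5 2 3 9 13 10)(4 8 11) =[5, 1, 3, 9, 8, 2, 6, 7, 11, 13, 0, 4, 12, 10]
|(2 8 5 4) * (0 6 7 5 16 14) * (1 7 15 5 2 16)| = |(0 6 15 5 4 16 14)(1 7 2 8)| = 28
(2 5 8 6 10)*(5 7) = (2 7 5 8 6 10) = [0, 1, 7, 3, 4, 8, 10, 5, 6, 9, 2]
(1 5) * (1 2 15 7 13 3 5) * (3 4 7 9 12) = (2 15 9 12 3 5)(4 7 13) = [0, 1, 15, 5, 7, 2, 6, 13, 8, 12, 10, 11, 3, 4, 14, 9]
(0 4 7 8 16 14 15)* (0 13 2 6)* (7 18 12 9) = [4, 1, 6, 3, 18, 5, 0, 8, 16, 7, 10, 11, 9, 2, 15, 13, 14, 17, 12] = (0 4 18 12 9 7 8 16 14 15 13 2 6)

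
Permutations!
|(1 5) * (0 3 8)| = |(0 3 8)(1 5)| = 6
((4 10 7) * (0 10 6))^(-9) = (0 10 7 4 6) = [10, 1, 2, 3, 6, 5, 0, 4, 8, 9, 7]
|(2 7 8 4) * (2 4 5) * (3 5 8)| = 4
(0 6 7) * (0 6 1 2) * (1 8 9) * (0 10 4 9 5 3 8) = (1 2 10 4 9)(3 8 5)(6 7) = [0, 2, 10, 8, 9, 3, 7, 6, 5, 1, 4]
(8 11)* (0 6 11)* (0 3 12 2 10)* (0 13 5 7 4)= (0 6 11 8 3 12 2 10 13 5 7 4)= [6, 1, 10, 12, 0, 7, 11, 4, 3, 9, 13, 8, 2, 5]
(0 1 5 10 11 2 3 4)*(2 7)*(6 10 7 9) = (0 1 5 7 2 3 4)(6 10 11 9) = [1, 5, 3, 4, 0, 7, 10, 2, 8, 6, 11, 9]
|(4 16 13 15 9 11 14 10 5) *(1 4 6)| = 11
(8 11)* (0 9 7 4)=(0 9 7 4)(8 11)=[9, 1, 2, 3, 0, 5, 6, 4, 11, 7, 10, 8]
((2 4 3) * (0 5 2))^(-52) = (0 4 5 3 2) = [4, 1, 0, 2, 5, 3]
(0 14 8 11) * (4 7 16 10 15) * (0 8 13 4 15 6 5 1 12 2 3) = (0 14 13 4 7 16 10 6 5 1 12 2 3)(8 11) = [14, 12, 3, 0, 7, 1, 5, 16, 11, 9, 6, 8, 2, 4, 13, 15, 10]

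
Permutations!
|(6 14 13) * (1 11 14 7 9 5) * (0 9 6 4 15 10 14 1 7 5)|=|(0 9)(1 11)(4 15 10 14 13)(5 7 6)|=30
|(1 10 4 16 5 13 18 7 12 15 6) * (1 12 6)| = 11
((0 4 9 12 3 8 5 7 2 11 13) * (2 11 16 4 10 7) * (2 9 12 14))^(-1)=[13, 1, 14, 12, 16, 8, 6, 10, 3, 5, 0, 7, 4, 11, 9, 15, 2]=(0 13 11 7 10)(2 14 9 5 8 3 12 4 16)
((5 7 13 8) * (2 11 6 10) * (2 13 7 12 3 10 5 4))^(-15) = (2 3)(4 12)(5 8)(6 13)(10 11) = [0, 1, 3, 2, 12, 8, 13, 7, 5, 9, 11, 10, 4, 6]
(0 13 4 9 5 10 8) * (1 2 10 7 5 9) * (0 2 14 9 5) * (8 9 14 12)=(14)(0 13 4 1 12 8 2 10 9 5 7)=[13, 12, 10, 3, 1, 7, 6, 0, 2, 5, 9, 11, 8, 4, 14]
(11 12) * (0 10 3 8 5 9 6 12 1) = (0 10 3 8 5 9 6 12 11 1) = [10, 0, 2, 8, 4, 9, 12, 7, 5, 6, 3, 1, 11]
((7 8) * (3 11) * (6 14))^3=(3 11)(6 14)(7 8)=[0, 1, 2, 11, 4, 5, 14, 8, 7, 9, 10, 3, 12, 13, 6]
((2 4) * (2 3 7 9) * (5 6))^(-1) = (2 9 7 3 4)(5 6) = [0, 1, 9, 4, 2, 6, 5, 3, 8, 7]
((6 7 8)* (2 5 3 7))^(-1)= (2 6 8 7 3 5)= [0, 1, 6, 5, 4, 2, 8, 3, 7]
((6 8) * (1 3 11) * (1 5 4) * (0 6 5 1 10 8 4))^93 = (11)(0 10)(4 5)(6 8) = [10, 1, 2, 3, 5, 4, 8, 7, 6, 9, 0, 11]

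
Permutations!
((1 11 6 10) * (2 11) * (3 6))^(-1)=(1 10 6 3 11 2)=[0, 10, 1, 11, 4, 5, 3, 7, 8, 9, 6, 2]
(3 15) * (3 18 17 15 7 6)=(3 7 6)(15 18 17)=[0, 1, 2, 7, 4, 5, 3, 6, 8, 9, 10, 11, 12, 13, 14, 18, 16, 15, 17]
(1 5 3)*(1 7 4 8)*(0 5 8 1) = (0 5 3 7 4 1 8) = [5, 8, 2, 7, 1, 3, 6, 4, 0]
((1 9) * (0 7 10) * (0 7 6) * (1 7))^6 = (1 7)(9 10) = [0, 7, 2, 3, 4, 5, 6, 1, 8, 10, 9]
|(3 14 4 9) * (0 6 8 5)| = |(0 6 8 5)(3 14 4 9)| = 4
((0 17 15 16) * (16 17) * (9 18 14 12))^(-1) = (0 16)(9 12 14 18)(15 17) = [16, 1, 2, 3, 4, 5, 6, 7, 8, 12, 10, 11, 14, 13, 18, 17, 0, 15, 9]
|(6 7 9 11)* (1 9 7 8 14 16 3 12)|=|(1 9 11 6 8 14 16 3 12)|=9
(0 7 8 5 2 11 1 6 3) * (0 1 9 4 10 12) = (0 7 8 5 2 11 9 4 10 12)(1 6 3) = [7, 6, 11, 1, 10, 2, 3, 8, 5, 4, 12, 9, 0]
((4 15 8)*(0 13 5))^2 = (0 5 13)(4 8 15) = [5, 1, 2, 3, 8, 13, 6, 7, 15, 9, 10, 11, 12, 0, 14, 4]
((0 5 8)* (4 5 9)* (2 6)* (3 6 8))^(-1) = (0 8 2 6 3 5 4 9) = [8, 1, 6, 5, 9, 4, 3, 7, 2, 0]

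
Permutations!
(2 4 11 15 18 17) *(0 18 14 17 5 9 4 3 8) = (0 18 5 9 4 11 15 14 17 2 3 8) = [18, 1, 3, 8, 11, 9, 6, 7, 0, 4, 10, 15, 12, 13, 17, 14, 16, 2, 5]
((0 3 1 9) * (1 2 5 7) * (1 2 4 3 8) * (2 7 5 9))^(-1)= (0 9 2 1 8)(3 4)= [9, 8, 1, 4, 3, 5, 6, 7, 0, 2]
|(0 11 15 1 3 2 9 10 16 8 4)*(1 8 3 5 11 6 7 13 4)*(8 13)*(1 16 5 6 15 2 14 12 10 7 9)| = |(0 15 13 4)(1 6 9 7 8 16 3 14 12 10 5 11 2)| = 52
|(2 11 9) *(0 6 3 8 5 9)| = |(0 6 3 8 5 9 2 11)| = 8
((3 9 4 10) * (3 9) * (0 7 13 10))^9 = (0 10)(4 13)(7 9) = [10, 1, 2, 3, 13, 5, 6, 9, 8, 7, 0, 11, 12, 4]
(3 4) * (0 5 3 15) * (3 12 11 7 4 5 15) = (0 15)(3 5 12 11 7 4) = [15, 1, 2, 5, 3, 12, 6, 4, 8, 9, 10, 7, 11, 13, 14, 0]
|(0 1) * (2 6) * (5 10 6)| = |(0 1)(2 5 10 6)| = 4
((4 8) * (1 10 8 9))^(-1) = [0, 9, 2, 3, 8, 5, 6, 7, 10, 4, 1] = (1 9 4 8 10)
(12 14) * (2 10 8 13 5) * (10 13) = (2 13 5)(8 10)(12 14) = [0, 1, 13, 3, 4, 2, 6, 7, 10, 9, 8, 11, 14, 5, 12]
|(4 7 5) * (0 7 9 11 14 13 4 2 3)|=5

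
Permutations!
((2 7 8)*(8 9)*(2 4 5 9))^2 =(4 9)(5 8) =[0, 1, 2, 3, 9, 8, 6, 7, 5, 4]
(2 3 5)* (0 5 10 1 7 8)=(0 5 2 3 10 1 7 8)=[5, 7, 3, 10, 4, 2, 6, 8, 0, 9, 1]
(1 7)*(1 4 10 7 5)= (1 5)(4 10 7)= [0, 5, 2, 3, 10, 1, 6, 4, 8, 9, 7]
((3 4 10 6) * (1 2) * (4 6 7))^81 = (10)(1 2)(3 6) = [0, 2, 1, 6, 4, 5, 3, 7, 8, 9, 10]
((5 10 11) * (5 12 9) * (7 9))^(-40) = (5 11 7)(9 10 12) = [0, 1, 2, 3, 4, 11, 6, 5, 8, 10, 12, 7, 9]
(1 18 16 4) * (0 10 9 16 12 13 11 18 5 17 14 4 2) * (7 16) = [10, 5, 0, 3, 1, 17, 6, 16, 8, 7, 9, 18, 13, 11, 4, 15, 2, 14, 12] = (0 10 9 7 16 2)(1 5 17 14 4)(11 18 12 13)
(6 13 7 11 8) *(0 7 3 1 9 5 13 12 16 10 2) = [7, 9, 0, 1, 4, 13, 12, 11, 6, 5, 2, 8, 16, 3, 14, 15, 10] = (0 7 11 8 6 12 16 10 2)(1 9 5 13 3)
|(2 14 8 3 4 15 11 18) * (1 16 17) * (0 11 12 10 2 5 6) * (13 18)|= |(0 11 13 18 5 6)(1 16 17)(2 14 8 3 4 15 12 10)|= 24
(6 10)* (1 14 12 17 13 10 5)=(1 14 12 17 13 10 6 5)=[0, 14, 2, 3, 4, 1, 5, 7, 8, 9, 6, 11, 17, 10, 12, 15, 16, 13]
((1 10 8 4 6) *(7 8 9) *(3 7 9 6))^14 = (1 6 10)(3 8)(4 7) = [0, 6, 2, 8, 7, 5, 10, 4, 3, 9, 1]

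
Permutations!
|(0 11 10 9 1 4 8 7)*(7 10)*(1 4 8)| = 15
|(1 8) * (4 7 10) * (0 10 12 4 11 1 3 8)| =12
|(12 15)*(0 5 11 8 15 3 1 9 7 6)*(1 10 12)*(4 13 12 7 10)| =20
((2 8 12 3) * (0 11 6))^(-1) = (0 6 11)(2 3 12 8) = [6, 1, 3, 12, 4, 5, 11, 7, 2, 9, 10, 0, 8]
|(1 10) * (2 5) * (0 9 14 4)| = 4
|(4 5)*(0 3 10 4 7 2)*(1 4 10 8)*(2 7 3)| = 10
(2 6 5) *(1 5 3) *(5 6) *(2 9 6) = (1 2 5 9 6 3) = [0, 2, 5, 1, 4, 9, 3, 7, 8, 6]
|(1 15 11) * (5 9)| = |(1 15 11)(5 9)| = 6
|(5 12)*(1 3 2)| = |(1 3 2)(5 12)| = 6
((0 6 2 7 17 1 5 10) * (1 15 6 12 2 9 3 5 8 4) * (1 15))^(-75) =(0 6 17 10 15 7 5 4 2 3 8 12 9 1) =[6, 0, 3, 8, 2, 4, 17, 5, 12, 1, 15, 11, 9, 13, 14, 7, 16, 10]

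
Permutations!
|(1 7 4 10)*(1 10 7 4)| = 3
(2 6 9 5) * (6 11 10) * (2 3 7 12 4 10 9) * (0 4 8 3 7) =[4, 1, 11, 0, 10, 7, 2, 12, 3, 5, 6, 9, 8] =(0 4 10 6 2 11 9 5 7 12 8 3)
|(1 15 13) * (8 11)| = |(1 15 13)(8 11)| = 6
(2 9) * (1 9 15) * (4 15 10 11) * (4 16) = (1 9 2 10 11 16 4 15) = [0, 9, 10, 3, 15, 5, 6, 7, 8, 2, 11, 16, 12, 13, 14, 1, 4]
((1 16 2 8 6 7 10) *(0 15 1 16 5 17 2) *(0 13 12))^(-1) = (0 12 13 16 10 7 6 8 2 17 5 1 15) = [12, 15, 17, 3, 4, 1, 8, 6, 2, 9, 7, 11, 13, 16, 14, 0, 10, 5]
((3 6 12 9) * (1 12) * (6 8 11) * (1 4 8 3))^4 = (1 12 9) = [0, 12, 2, 3, 4, 5, 6, 7, 8, 1, 10, 11, 9]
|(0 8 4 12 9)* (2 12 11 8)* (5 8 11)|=12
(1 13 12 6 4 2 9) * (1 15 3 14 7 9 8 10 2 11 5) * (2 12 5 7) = (1 13 5)(2 8 10 12 6 4 11 7 9 15 3 14) = [0, 13, 8, 14, 11, 1, 4, 9, 10, 15, 12, 7, 6, 5, 2, 3]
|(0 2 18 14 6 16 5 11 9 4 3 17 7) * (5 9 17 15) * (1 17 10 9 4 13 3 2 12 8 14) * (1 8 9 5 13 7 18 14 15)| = |(0 12 9 7)(1 17 18 8 15 13 3)(2 14 6 16 4)(5 11 10)| = 420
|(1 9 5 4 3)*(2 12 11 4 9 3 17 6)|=6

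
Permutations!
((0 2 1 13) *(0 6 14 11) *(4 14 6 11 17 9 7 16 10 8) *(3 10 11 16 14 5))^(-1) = [11, 2, 0, 5, 8, 4, 6, 9, 10, 17, 3, 16, 12, 1, 7, 15, 13, 14] = (0 11 16 13 1 2)(3 5 4 8 10)(7 9 17 14)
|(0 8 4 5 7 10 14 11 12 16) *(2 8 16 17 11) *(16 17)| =35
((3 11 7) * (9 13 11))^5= (13)= [0, 1, 2, 3, 4, 5, 6, 7, 8, 9, 10, 11, 12, 13]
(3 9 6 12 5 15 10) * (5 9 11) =(3 11 5 15 10)(6 12 9) =[0, 1, 2, 11, 4, 15, 12, 7, 8, 6, 3, 5, 9, 13, 14, 10]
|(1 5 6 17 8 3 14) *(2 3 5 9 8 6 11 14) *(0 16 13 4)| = |(0 16 13 4)(1 9 8 5 11 14)(2 3)(6 17)| = 12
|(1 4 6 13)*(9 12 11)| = |(1 4 6 13)(9 12 11)| = 12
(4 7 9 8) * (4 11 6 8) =(4 7 9)(6 8 11) =[0, 1, 2, 3, 7, 5, 8, 9, 11, 4, 10, 6]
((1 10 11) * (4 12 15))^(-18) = (15) = [0, 1, 2, 3, 4, 5, 6, 7, 8, 9, 10, 11, 12, 13, 14, 15]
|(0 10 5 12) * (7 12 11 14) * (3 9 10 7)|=6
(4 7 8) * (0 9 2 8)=[9, 1, 8, 3, 7, 5, 6, 0, 4, 2]=(0 9 2 8 4 7)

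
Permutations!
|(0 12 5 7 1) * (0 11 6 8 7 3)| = 20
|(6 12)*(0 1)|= 2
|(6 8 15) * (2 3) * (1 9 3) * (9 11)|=|(1 11 9 3 2)(6 8 15)|=15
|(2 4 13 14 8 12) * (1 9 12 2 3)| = |(1 9 12 3)(2 4 13 14 8)| = 20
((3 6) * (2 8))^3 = (2 8)(3 6) = [0, 1, 8, 6, 4, 5, 3, 7, 2]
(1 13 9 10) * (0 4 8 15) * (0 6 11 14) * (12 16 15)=(0 4 8 12 16 15 6 11 14)(1 13 9 10)=[4, 13, 2, 3, 8, 5, 11, 7, 12, 10, 1, 14, 16, 9, 0, 6, 15]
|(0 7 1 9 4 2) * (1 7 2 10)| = 4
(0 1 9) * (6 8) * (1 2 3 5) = (0 2 3 5 1 9)(6 8) = [2, 9, 3, 5, 4, 1, 8, 7, 6, 0]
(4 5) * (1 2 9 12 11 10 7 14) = (1 2 9 12 11 10 7 14)(4 5) = [0, 2, 9, 3, 5, 4, 6, 14, 8, 12, 7, 10, 11, 13, 1]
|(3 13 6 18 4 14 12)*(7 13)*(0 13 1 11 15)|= |(0 13 6 18 4 14 12 3 7 1 11 15)|= 12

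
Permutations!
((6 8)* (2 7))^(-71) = (2 7)(6 8) = [0, 1, 7, 3, 4, 5, 8, 2, 6]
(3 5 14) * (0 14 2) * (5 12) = [14, 1, 0, 12, 4, 2, 6, 7, 8, 9, 10, 11, 5, 13, 3] = (0 14 3 12 5 2)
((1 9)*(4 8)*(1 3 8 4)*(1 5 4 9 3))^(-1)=[0, 9, 2, 1, 5, 8, 6, 7, 3, 4]=(1 9 4 5 8 3)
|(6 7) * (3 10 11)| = |(3 10 11)(6 7)| = 6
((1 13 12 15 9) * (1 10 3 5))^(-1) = (1 5 3 10 9 15 12 13) = [0, 5, 2, 10, 4, 3, 6, 7, 8, 15, 9, 11, 13, 1, 14, 12]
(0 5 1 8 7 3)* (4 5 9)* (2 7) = (0 9 4 5 1 8 2 7 3) = [9, 8, 7, 0, 5, 1, 6, 3, 2, 4]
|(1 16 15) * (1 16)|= |(15 16)|= 2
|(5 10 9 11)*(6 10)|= 5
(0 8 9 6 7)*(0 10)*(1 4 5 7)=(0 8 9 6 1 4 5 7 10)=[8, 4, 2, 3, 5, 7, 1, 10, 9, 6, 0]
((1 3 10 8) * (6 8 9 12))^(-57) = (1 8 6 12 9 10 3) = [0, 8, 2, 1, 4, 5, 12, 7, 6, 10, 3, 11, 9]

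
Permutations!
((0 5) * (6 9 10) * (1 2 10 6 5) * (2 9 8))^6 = (0 10 8 9)(1 5 2 6) = [10, 5, 6, 3, 4, 2, 1, 7, 9, 0, 8]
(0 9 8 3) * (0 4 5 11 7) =(0 9 8 3 4 5 11 7) =[9, 1, 2, 4, 5, 11, 6, 0, 3, 8, 10, 7]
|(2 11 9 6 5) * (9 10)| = |(2 11 10 9 6 5)| = 6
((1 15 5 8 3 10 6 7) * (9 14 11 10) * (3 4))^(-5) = (1 14 5 10 4 7 9 15 11 8 6 3) = [0, 14, 2, 1, 7, 10, 3, 9, 6, 15, 4, 8, 12, 13, 5, 11]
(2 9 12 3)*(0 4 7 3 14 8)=(0 4 7 3 2 9 12 14 8)=[4, 1, 9, 2, 7, 5, 6, 3, 0, 12, 10, 11, 14, 13, 8]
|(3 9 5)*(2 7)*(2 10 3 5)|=|(2 7 10 3 9)|=5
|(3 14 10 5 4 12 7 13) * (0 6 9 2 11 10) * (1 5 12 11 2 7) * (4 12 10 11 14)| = |(0 6 9 7 13 3 4 14)(1 5 12)| = 24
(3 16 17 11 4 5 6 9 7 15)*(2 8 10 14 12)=(2 8 10 14 12)(3 16 17 11 4 5 6 9 7 15)=[0, 1, 8, 16, 5, 6, 9, 15, 10, 7, 14, 4, 2, 13, 12, 3, 17, 11]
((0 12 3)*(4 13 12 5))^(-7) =(0 3 12 13 4 5) =[3, 1, 2, 12, 5, 0, 6, 7, 8, 9, 10, 11, 13, 4]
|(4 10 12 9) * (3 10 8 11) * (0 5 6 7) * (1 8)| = |(0 5 6 7)(1 8 11 3 10 12 9 4)| = 8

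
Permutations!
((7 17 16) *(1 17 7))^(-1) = [0, 16, 2, 3, 4, 5, 6, 7, 8, 9, 10, 11, 12, 13, 14, 15, 17, 1] = (1 16 17)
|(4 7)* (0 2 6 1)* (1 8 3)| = |(0 2 6 8 3 1)(4 7)| = 6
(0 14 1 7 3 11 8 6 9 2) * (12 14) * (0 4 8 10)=(0 12 14 1 7 3 11 10)(2 4 8 6 9)=[12, 7, 4, 11, 8, 5, 9, 3, 6, 2, 0, 10, 14, 13, 1]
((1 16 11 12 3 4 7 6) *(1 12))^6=(16)(3 4 7 6 12)=[0, 1, 2, 4, 7, 5, 12, 6, 8, 9, 10, 11, 3, 13, 14, 15, 16]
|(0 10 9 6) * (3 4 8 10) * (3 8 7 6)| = |(0 8 10 9 3 4 7 6)| = 8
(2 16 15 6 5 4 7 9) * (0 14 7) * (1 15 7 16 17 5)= (0 14 16 7 9 2 17 5 4)(1 15 6)= [14, 15, 17, 3, 0, 4, 1, 9, 8, 2, 10, 11, 12, 13, 16, 6, 7, 5]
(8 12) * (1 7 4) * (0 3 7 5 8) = (0 3 7 4 1 5 8 12) = [3, 5, 2, 7, 1, 8, 6, 4, 12, 9, 10, 11, 0]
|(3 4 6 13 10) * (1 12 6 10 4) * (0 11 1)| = 9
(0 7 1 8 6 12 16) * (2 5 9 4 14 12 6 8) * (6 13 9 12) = (0 7 1 2 5 12 16)(4 14 6 13 9) = [7, 2, 5, 3, 14, 12, 13, 1, 8, 4, 10, 11, 16, 9, 6, 15, 0]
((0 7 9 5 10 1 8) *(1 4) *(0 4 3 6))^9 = (0 9 10 6 7 5 3) = [9, 1, 2, 0, 4, 3, 7, 5, 8, 10, 6]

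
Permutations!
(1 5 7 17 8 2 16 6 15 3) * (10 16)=(1 5 7 17 8 2 10 16 6 15 3)=[0, 5, 10, 1, 4, 7, 15, 17, 2, 9, 16, 11, 12, 13, 14, 3, 6, 8]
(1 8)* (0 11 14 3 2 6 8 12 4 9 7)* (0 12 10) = (0 11 14 3 2 6 8 1 10)(4 9 7 12) = [11, 10, 6, 2, 9, 5, 8, 12, 1, 7, 0, 14, 4, 13, 3]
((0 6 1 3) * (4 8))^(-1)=(0 3 1 6)(4 8)=[3, 6, 2, 1, 8, 5, 0, 7, 4]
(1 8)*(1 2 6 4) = [0, 8, 6, 3, 1, 5, 4, 7, 2] = (1 8 2 6 4)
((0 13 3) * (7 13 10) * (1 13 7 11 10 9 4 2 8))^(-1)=[3, 8, 4, 13, 9, 5, 6, 7, 2, 0, 11, 10, 12, 1]=(0 3 13 1 8 2 4 9)(10 11)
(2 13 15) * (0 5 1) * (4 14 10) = (0 5 1)(2 13 15)(4 14 10) = [5, 0, 13, 3, 14, 1, 6, 7, 8, 9, 4, 11, 12, 15, 10, 2]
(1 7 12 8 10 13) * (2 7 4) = (1 4 2 7 12 8 10 13) = [0, 4, 7, 3, 2, 5, 6, 12, 10, 9, 13, 11, 8, 1]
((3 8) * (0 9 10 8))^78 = (0 8 9 3 10) = [8, 1, 2, 10, 4, 5, 6, 7, 9, 3, 0]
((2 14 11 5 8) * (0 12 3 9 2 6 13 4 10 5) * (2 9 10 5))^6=(0 11 14 2 10 3 12)(4 5 8 6 13)=[11, 1, 10, 12, 5, 8, 13, 7, 6, 9, 3, 14, 0, 4, 2]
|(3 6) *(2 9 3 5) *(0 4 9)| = 7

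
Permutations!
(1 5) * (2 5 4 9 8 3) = (1 4 9 8 3 2 5) = [0, 4, 5, 2, 9, 1, 6, 7, 3, 8]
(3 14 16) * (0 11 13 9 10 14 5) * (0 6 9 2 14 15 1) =(0 11 13 2 14 16 3 5 6 9 10 15 1) =[11, 0, 14, 5, 4, 6, 9, 7, 8, 10, 15, 13, 12, 2, 16, 1, 3]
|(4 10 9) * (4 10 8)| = 2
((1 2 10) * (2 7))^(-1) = (1 10 2 7) = [0, 10, 7, 3, 4, 5, 6, 1, 8, 9, 2]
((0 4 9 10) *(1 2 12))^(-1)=(0 10 9 4)(1 12 2)=[10, 12, 1, 3, 0, 5, 6, 7, 8, 4, 9, 11, 2]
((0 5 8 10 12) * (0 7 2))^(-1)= [2, 1, 7, 3, 4, 0, 6, 12, 5, 9, 8, 11, 10]= (0 2 7 12 10 8 5)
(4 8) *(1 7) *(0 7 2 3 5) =(0 7 1 2 3 5)(4 8) =[7, 2, 3, 5, 8, 0, 6, 1, 4]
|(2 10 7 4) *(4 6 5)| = |(2 10 7 6 5 4)| = 6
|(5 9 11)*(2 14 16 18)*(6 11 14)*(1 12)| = |(1 12)(2 6 11 5 9 14 16 18)| = 8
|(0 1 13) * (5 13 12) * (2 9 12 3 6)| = 9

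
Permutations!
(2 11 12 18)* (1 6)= (1 6)(2 11 12 18)= [0, 6, 11, 3, 4, 5, 1, 7, 8, 9, 10, 12, 18, 13, 14, 15, 16, 17, 2]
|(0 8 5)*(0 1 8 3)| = 6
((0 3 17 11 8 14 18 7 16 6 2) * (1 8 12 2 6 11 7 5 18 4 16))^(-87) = (0 11 14 7)(1 3 12 4)(2 16 8 17)(5 18) = [11, 3, 16, 12, 1, 18, 6, 0, 17, 9, 10, 14, 4, 13, 7, 15, 8, 2, 5]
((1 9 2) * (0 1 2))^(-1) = (0 9 1) = [9, 0, 2, 3, 4, 5, 6, 7, 8, 1]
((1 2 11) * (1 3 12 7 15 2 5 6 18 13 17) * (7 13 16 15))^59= [0, 17, 15, 11, 4, 1, 5, 7, 8, 9, 10, 2, 3, 12, 14, 16, 18, 13, 6]= (1 17 13 12 3 11 2 15 16 18 6 5)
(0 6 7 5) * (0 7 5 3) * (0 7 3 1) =(0 6 5 3 7 1) =[6, 0, 2, 7, 4, 3, 5, 1]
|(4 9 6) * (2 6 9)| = |(9)(2 6 4)| = 3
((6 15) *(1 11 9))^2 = (15)(1 9 11) = [0, 9, 2, 3, 4, 5, 6, 7, 8, 11, 10, 1, 12, 13, 14, 15]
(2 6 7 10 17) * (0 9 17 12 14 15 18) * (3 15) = (0 9 17 2 6 7 10 12 14 3 15 18) = [9, 1, 6, 15, 4, 5, 7, 10, 8, 17, 12, 11, 14, 13, 3, 18, 16, 2, 0]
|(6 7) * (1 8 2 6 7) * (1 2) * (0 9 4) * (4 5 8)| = 6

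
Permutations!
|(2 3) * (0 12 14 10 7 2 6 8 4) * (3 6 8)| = |(0 12 14 10 7 2 6 3 8 4)| = 10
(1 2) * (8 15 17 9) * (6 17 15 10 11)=(1 2)(6 17 9 8 10 11)=[0, 2, 1, 3, 4, 5, 17, 7, 10, 8, 11, 6, 12, 13, 14, 15, 16, 9]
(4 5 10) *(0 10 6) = (0 10 4 5 6) = [10, 1, 2, 3, 5, 6, 0, 7, 8, 9, 4]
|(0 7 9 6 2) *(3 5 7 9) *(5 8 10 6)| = 9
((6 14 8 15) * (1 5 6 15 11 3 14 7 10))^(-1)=(15)(1 10 7 6 5)(3 11 8 14)=[0, 10, 2, 11, 4, 1, 5, 6, 14, 9, 7, 8, 12, 13, 3, 15]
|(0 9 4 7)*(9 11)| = 5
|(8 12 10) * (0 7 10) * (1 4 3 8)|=8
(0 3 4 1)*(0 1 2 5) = (0 3 4 2 5) = [3, 1, 5, 4, 2, 0]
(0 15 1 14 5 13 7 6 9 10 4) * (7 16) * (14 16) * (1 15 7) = (0 7 6 9 10 4)(1 16)(5 13 14) = [7, 16, 2, 3, 0, 13, 9, 6, 8, 10, 4, 11, 12, 14, 5, 15, 1]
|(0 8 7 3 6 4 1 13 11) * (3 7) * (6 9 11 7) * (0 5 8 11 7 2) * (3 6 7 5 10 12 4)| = |(0 11 10 12 4 1 13 2)(3 9 5 8 6)| = 40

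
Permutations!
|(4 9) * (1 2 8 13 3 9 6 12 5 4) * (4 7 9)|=11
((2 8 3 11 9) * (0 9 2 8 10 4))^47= [4, 1, 11, 8, 10, 5, 6, 7, 9, 0, 2, 3]= (0 4 10 2 11 3 8 9)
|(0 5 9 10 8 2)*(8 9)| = 4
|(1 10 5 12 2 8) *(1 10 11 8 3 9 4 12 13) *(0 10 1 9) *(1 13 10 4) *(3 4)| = |(0 3)(1 11 8 13 9)(2 4 12)(5 10)| = 30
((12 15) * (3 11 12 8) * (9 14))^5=(15)(9 14)=[0, 1, 2, 3, 4, 5, 6, 7, 8, 14, 10, 11, 12, 13, 9, 15]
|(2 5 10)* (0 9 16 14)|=|(0 9 16 14)(2 5 10)|=12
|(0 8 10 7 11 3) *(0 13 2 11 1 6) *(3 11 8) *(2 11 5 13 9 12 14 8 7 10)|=|(0 3 9 12 14 8 2 7 1 6)(5 13 11)|=30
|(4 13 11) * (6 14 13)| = |(4 6 14 13 11)| = 5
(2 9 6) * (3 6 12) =(2 9 12 3 6) =[0, 1, 9, 6, 4, 5, 2, 7, 8, 12, 10, 11, 3]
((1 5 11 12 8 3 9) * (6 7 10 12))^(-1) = (1 9 3 8 12 10 7 6 11 5) = [0, 9, 2, 8, 4, 1, 11, 6, 12, 3, 7, 5, 10]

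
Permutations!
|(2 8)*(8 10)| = 3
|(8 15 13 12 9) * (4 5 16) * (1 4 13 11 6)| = 11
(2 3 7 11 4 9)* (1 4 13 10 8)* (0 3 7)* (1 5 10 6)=(0 3)(1 4 9 2 7 11 13 6)(5 10 8)=[3, 4, 7, 0, 9, 10, 1, 11, 5, 2, 8, 13, 12, 6]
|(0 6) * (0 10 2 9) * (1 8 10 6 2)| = |(0 2 9)(1 8 10)| = 3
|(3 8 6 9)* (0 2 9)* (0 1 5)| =8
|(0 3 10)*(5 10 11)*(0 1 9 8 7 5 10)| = 9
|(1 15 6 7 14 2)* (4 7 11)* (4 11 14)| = |(1 15 6 14 2)(4 7)| = 10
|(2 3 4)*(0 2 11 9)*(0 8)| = 7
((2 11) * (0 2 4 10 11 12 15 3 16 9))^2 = (0 12 3 9 2 15 16)(4 11 10) = [12, 1, 15, 9, 11, 5, 6, 7, 8, 2, 4, 10, 3, 13, 14, 16, 0]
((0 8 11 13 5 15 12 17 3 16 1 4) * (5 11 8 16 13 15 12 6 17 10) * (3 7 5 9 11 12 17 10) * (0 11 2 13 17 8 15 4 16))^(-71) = (1 16)(2 13 12 3 17 7 5 8 15 6 10 9)(4 11) = [0, 16, 13, 17, 11, 8, 10, 5, 15, 2, 9, 4, 3, 12, 14, 6, 1, 7]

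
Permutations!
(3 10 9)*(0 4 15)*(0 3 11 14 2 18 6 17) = (0 4 15 3 10 9 11 14 2 18 6 17) = [4, 1, 18, 10, 15, 5, 17, 7, 8, 11, 9, 14, 12, 13, 2, 3, 16, 0, 6]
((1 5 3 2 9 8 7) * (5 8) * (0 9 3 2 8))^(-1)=(0 1 7 8 3 2 5 9)=[1, 7, 5, 2, 4, 9, 6, 8, 3, 0]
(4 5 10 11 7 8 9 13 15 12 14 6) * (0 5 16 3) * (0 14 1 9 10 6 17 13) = (0 5 6 4 16 3 14 17 13 15 12 1 9)(7 8 10 11) = [5, 9, 2, 14, 16, 6, 4, 8, 10, 0, 11, 7, 1, 15, 17, 12, 3, 13]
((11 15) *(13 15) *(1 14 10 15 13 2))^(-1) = (1 2 11 15 10 14) = [0, 2, 11, 3, 4, 5, 6, 7, 8, 9, 14, 15, 12, 13, 1, 10]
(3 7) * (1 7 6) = (1 7 3 6) = [0, 7, 2, 6, 4, 5, 1, 3]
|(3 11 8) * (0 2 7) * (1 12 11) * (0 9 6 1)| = 10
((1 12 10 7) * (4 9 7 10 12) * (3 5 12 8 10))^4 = (3 10 8 12 5) = [0, 1, 2, 10, 4, 3, 6, 7, 12, 9, 8, 11, 5]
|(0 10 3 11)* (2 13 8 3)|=|(0 10 2 13 8 3 11)|=7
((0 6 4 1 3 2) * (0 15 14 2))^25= (2 15 14)= [0, 1, 15, 3, 4, 5, 6, 7, 8, 9, 10, 11, 12, 13, 2, 14]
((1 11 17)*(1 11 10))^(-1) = [0, 10, 2, 3, 4, 5, 6, 7, 8, 9, 1, 17, 12, 13, 14, 15, 16, 11] = (1 10)(11 17)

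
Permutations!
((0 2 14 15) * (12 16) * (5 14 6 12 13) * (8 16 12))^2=(0 6 16 5 15 2 8 13 14)=[6, 1, 8, 3, 4, 15, 16, 7, 13, 9, 10, 11, 12, 14, 0, 2, 5]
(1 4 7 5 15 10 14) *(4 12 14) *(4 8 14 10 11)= (1 12 10 8 14)(4 7 5 15 11)= [0, 12, 2, 3, 7, 15, 6, 5, 14, 9, 8, 4, 10, 13, 1, 11]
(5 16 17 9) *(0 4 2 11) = (0 4 2 11)(5 16 17 9) = [4, 1, 11, 3, 2, 16, 6, 7, 8, 5, 10, 0, 12, 13, 14, 15, 17, 9]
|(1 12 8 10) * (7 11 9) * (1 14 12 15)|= |(1 15)(7 11 9)(8 10 14 12)|= 12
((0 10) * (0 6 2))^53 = (0 10 6 2) = [10, 1, 0, 3, 4, 5, 2, 7, 8, 9, 6]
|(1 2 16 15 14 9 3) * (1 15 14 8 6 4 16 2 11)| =|(1 11)(3 15 8 6 4 16 14 9)| =8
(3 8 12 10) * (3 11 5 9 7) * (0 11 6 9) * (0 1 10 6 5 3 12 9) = [11, 10, 2, 8, 4, 1, 0, 12, 9, 7, 5, 3, 6] = (0 11 3 8 9 7 12 6)(1 10 5)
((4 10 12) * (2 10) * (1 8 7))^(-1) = (1 7 8)(2 4 12 10) = [0, 7, 4, 3, 12, 5, 6, 8, 1, 9, 2, 11, 10]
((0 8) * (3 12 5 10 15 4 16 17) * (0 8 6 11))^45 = (3 4 5 17 15 12 16 10) = [0, 1, 2, 4, 5, 17, 6, 7, 8, 9, 3, 11, 16, 13, 14, 12, 10, 15]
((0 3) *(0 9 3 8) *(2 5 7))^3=(0 8)(3 9)=[8, 1, 2, 9, 4, 5, 6, 7, 0, 3]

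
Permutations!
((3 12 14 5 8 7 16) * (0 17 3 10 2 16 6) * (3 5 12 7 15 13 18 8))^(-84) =(18) =[0, 1, 2, 3, 4, 5, 6, 7, 8, 9, 10, 11, 12, 13, 14, 15, 16, 17, 18]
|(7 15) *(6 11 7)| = 4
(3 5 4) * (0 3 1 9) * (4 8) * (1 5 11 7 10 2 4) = (0 3 11 7 10 2 4 5 8 1 9) = [3, 9, 4, 11, 5, 8, 6, 10, 1, 0, 2, 7]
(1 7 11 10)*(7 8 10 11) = (11)(1 8 10) = [0, 8, 2, 3, 4, 5, 6, 7, 10, 9, 1, 11]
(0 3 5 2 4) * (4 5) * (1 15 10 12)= (0 3 4)(1 15 10 12)(2 5)= [3, 15, 5, 4, 0, 2, 6, 7, 8, 9, 12, 11, 1, 13, 14, 10]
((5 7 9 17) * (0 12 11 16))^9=(0 12 11 16)(5 7 9 17)=[12, 1, 2, 3, 4, 7, 6, 9, 8, 17, 10, 16, 11, 13, 14, 15, 0, 5]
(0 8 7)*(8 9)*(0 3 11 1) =[9, 0, 2, 11, 4, 5, 6, 3, 7, 8, 10, 1] =(0 9 8 7 3 11 1)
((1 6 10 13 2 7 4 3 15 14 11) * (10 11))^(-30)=(2 4 15 10)(3 14 13 7)=[0, 1, 4, 14, 15, 5, 6, 3, 8, 9, 2, 11, 12, 7, 13, 10]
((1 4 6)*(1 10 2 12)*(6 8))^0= (12)= [0, 1, 2, 3, 4, 5, 6, 7, 8, 9, 10, 11, 12]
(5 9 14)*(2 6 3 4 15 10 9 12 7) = [0, 1, 6, 4, 15, 12, 3, 2, 8, 14, 9, 11, 7, 13, 5, 10] = (2 6 3 4 15 10 9 14 5 12 7)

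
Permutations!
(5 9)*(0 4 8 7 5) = (0 4 8 7 5 9) = [4, 1, 2, 3, 8, 9, 6, 5, 7, 0]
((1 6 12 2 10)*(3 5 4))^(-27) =(1 2 6 10 12) =[0, 2, 6, 3, 4, 5, 10, 7, 8, 9, 12, 11, 1]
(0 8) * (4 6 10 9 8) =(0 4 6 10 9 8) =[4, 1, 2, 3, 6, 5, 10, 7, 0, 8, 9]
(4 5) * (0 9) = (0 9)(4 5) = [9, 1, 2, 3, 5, 4, 6, 7, 8, 0]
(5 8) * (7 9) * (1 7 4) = (1 7 9 4)(5 8) = [0, 7, 2, 3, 1, 8, 6, 9, 5, 4]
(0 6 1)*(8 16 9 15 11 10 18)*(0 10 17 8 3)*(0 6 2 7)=(0 2 7)(1 10 18 3 6)(8 16 9 15 11 17)=[2, 10, 7, 6, 4, 5, 1, 0, 16, 15, 18, 17, 12, 13, 14, 11, 9, 8, 3]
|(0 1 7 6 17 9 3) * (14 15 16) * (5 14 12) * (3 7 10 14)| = |(0 1 10 14 15 16 12 5 3)(6 17 9 7)| = 36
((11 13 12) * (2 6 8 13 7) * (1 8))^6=(1 2 11 13)(6 7 12 8)=[0, 2, 11, 3, 4, 5, 7, 12, 6, 9, 10, 13, 8, 1]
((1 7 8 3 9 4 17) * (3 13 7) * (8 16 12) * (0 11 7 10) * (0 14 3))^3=(0 16 13 3 17 11 12 10 9 1 7 8 14 4)=[16, 7, 2, 17, 0, 5, 6, 8, 14, 1, 9, 12, 10, 3, 4, 15, 13, 11]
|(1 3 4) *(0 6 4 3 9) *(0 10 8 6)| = 6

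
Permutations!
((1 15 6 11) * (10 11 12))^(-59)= (1 15 6 12 10 11)= [0, 15, 2, 3, 4, 5, 12, 7, 8, 9, 11, 1, 10, 13, 14, 6]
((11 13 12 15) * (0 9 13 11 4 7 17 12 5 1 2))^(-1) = [2, 5, 1, 3, 15, 13, 6, 4, 8, 0, 10, 11, 17, 9, 14, 12, 16, 7] = (0 2 1 5 13 9)(4 15 12 17 7)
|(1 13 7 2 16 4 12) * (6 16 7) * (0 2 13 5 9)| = |(0 2 7 13 6 16 4 12 1 5 9)| = 11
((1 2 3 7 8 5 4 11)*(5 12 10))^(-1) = [0, 11, 1, 2, 5, 10, 6, 3, 7, 9, 12, 4, 8] = (1 11 4 5 10 12 8 7 3 2)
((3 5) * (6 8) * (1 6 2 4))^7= (1 8 4 6 2)(3 5)= [0, 8, 1, 5, 6, 3, 2, 7, 4]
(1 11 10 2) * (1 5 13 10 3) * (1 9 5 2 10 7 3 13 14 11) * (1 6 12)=(1 6 12)(3 9 5 14 11 13 7)=[0, 6, 2, 9, 4, 14, 12, 3, 8, 5, 10, 13, 1, 7, 11]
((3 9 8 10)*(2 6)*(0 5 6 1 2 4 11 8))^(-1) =(0 9 3 10 8 11 4 6 5)(1 2) =[9, 2, 1, 10, 6, 0, 5, 7, 11, 3, 8, 4]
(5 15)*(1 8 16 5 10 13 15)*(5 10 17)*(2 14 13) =(1 8 16 10 2 14 13 15 17 5) =[0, 8, 14, 3, 4, 1, 6, 7, 16, 9, 2, 11, 12, 15, 13, 17, 10, 5]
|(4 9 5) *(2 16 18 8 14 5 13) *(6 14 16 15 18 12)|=12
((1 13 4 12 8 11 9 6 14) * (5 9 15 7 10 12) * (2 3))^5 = (1 6 5 13 14 9 4)(2 3)(7 15 11 8 12 10) = [0, 6, 3, 2, 1, 13, 5, 15, 12, 4, 7, 8, 10, 14, 9, 11]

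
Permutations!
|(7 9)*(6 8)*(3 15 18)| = |(3 15 18)(6 8)(7 9)| = 6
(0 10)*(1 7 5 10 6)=(0 6 1 7 5 10)=[6, 7, 2, 3, 4, 10, 1, 5, 8, 9, 0]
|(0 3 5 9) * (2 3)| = 5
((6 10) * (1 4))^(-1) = (1 4)(6 10) = [0, 4, 2, 3, 1, 5, 10, 7, 8, 9, 6]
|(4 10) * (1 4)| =3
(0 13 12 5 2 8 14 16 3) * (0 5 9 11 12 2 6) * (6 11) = [13, 1, 8, 5, 4, 11, 0, 7, 14, 6, 10, 12, 9, 2, 16, 15, 3] = (0 13 2 8 14 16 3 5 11 12 9 6)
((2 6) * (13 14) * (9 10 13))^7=(2 6)(9 14 13 10)=[0, 1, 6, 3, 4, 5, 2, 7, 8, 14, 9, 11, 12, 10, 13]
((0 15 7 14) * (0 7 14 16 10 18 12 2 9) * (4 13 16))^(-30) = (0 16)(2 4)(7 12)(9 13)(10 15)(14 18) = [16, 1, 4, 3, 2, 5, 6, 12, 8, 13, 15, 11, 7, 9, 18, 10, 0, 17, 14]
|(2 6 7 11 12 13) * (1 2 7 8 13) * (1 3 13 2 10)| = 30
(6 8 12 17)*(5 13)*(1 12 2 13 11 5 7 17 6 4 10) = [0, 12, 13, 3, 10, 11, 8, 17, 2, 9, 1, 5, 6, 7, 14, 15, 16, 4] = (1 12 6 8 2 13 7 17 4 10)(5 11)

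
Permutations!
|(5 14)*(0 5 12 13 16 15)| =|(0 5 14 12 13 16 15)| =7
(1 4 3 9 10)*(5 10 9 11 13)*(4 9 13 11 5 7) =(1 9 13 7 4 3 5 10) =[0, 9, 2, 5, 3, 10, 6, 4, 8, 13, 1, 11, 12, 7]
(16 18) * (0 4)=(0 4)(16 18)=[4, 1, 2, 3, 0, 5, 6, 7, 8, 9, 10, 11, 12, 13, 14, 15, 18, 17, 16]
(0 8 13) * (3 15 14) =[8, 1, 2, 15, 4, 5, 6, 7, 13, 9, 10, 11, 12, 0, 3, 14] =(0 8 13)(3 15 14)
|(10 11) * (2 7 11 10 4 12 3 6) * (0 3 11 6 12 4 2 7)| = 10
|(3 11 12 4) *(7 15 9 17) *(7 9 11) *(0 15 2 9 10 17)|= |(0 15 11 12 4 3 7 2 9)(10 17)|= 18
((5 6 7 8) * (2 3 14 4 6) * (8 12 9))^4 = (2 6 8 14 12)(3 7 5 4 9) = [0, 1, 6, 7, 9, 4, 8, 5, 14, 3, 10, 11, 2, 13, 12]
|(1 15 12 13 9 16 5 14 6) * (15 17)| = 10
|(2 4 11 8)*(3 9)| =|(2 4 11 8)(3 9)| =4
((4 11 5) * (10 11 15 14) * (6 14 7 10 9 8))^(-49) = [0, 1, 2, 3, 5, 11, 8, 15, 9, 14, 7, 10, 12, 13, 6, 4] = (4 5 11 10 7 15)(6 8 9 14)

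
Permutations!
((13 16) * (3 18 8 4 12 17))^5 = (3 17 12 4 8 18)(13 16) = [0, 1, 2, 17, 8, 5, 6, 7, 18, 9, 10, 11, 4, 16, 14, 15, 13, 12, 3]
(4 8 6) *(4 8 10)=[0, 1, 2, 3, 10, 5, 8, 7, 6, 9, 4]=(4 10)(6 8)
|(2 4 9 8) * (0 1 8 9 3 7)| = |(9)(0 1 8 2 4 3 7)| = 7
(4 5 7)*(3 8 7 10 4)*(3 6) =[0, 1, 2, 8, 5, 10, 3, 6, 7, 9, 4] =(3 8 7 6)(4 5 10)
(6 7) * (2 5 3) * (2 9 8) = (2 5 3 9 8)(6 7) = [0, 1, 5, 9, 4, 3, 7, 6, 2, 8]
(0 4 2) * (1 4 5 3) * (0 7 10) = (0 5 3 1 4 2 7 10) = [5, 4, 7, 1, 2, 3, 6, 10, 8, 9, 0]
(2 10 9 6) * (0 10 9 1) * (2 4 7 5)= [10, 0, 9, 3, 7, 2, 4, 5, 8, 6, 1]= (0 10 1)(2 9 6 4 7 5)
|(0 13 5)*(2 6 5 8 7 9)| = |(0 13 8 7 9 2 6 5)| = 8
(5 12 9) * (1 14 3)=(1 14 3)(5 12 9)=[0, 14, 2, 1, 4, 12, 6, 7, 8, 5, 10, 11, 9, 13, 3]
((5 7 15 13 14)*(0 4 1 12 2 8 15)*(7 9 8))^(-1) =(0 7 2 12 1 4)(5 14 13 15 8 9) =[7, 4, 12, 3, 0, 14, 6, 2, 9, 5, 10, 11, 1, 15, 13, 8]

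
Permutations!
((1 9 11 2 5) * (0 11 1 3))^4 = (0 3 5 2 11) = [3, 1, 11, 5, 4, 2, 6, 7, 8, 9, 10, 0]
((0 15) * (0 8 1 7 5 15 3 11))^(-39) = [0, 7, 2, 3, 4, 15, 6, 5, 1, 9, 10, 11, 12, 13, 14, 8] = (1 7 5 15 8)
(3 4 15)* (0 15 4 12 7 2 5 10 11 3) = (0 15)(2 5 10 11 3 12 7) = [15, 1, 5, 12, 4, 10, 6, 2, 8, 9, 11, 3, 7, 13, 14, 0]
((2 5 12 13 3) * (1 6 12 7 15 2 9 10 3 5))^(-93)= [0, 13, 12, 3, 4, 2, 5, 1, 8, 9, 10, 11, 7, 15, 14, 6]= (1 13 15 6 5 2 12 7)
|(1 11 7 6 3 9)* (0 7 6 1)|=|(0 7 1 11 6 3 9)|=7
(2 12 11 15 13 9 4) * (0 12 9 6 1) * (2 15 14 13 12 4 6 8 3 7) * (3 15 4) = (0 3 7 2 9 6 1)(8 15 12 11 14 13) = [3, 0, 9, 7, 4, 5, 1, 2, 15, 6, 10, 14, 11, 8, 13, 12]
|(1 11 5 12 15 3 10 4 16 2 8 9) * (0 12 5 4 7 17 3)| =84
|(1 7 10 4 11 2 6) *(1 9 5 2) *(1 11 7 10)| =4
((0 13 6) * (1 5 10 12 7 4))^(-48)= [0, 1, 2, 3, 4, 5, 6, 7, 8, 9, 10, 11, 12, 13]= (13)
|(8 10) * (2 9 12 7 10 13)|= 7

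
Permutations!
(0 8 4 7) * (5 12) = (0 8 4 7)(5 12) = [8, 1, 2, 3, 7, 12, 6, 0, 4, 9, 10, 11, 5]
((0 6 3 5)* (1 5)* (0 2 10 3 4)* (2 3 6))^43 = [6, 5, 4, 1, 10, 3, 2, 7, 8, 9, 0] = (0 6 2 4 10)(1 5 3)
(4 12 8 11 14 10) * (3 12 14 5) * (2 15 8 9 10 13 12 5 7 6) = (2 15 8 11 7 6)(3 5)(4 14 13 12 9 10) = [0, 1, 15, 5, 14, 3, 2, 6, 11, 10, 4, 7, 9, 12, 13, 8]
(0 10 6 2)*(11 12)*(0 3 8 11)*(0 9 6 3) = (0 10 3 8 11 12 9 6 2) = [10, 1, 0, 8, 4, 5, 2, 7, 11, 6, 3, 12, 9]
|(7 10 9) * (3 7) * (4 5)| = 4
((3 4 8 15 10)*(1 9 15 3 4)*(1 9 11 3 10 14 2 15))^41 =(1 11 3 9)(2 14 15)(4 10 8) =[0, 11, 14, 9, 10, 5, 6, 7, 4, 1, 8, 3, 12, 13, 15, 2]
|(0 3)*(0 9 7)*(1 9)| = 5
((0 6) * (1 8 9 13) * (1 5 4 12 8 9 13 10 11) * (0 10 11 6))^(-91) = [0, 11, 2, 3, 5, 13, 10, 7, 12, 1, 6, 9, 4, 8] = (1 11 9)(4 5 13 8 12)(6 10)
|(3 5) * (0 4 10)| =|(0 4 10)(3 5)| =6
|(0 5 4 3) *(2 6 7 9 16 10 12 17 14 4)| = 13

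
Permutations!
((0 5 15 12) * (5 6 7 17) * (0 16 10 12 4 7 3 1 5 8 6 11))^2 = (1 15 7 8 3 5 4 17 6)(10 16 12) = [0, 15, 2, 5, 17, 4, 1, 8, 3, 9, 16, 11, 10, 13, 14, 7, 12, 6]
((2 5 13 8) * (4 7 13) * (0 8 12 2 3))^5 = (0 3 8)(2 12 13 7 4 5) = [3, 1, 12, 8, 5, 2, 6, 4, 0, 9, 10, 11, 13, 7]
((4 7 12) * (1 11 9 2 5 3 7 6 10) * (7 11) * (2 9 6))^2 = (1 12 2 3 6)(4 5 11 10 7) = [0, 12, 3, 6, 5, 11, 1, 4, 8, 9, 7, 10, 2]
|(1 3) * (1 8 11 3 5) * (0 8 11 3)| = |(0 8 3 11)(1 5)| = 4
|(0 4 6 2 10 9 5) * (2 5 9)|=4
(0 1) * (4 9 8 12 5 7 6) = (0 1)(4 9 8 12 5 7 6) = [1, 0, 2, 3, 9, 7, 4, 6, 12, 8, 10, 11, 5]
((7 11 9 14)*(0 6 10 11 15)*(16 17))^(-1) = (0 15 7 14 9 11 10 6)(16 17) = [15, 1, 2, 3, 4, 5, 0, 14, 8, 11, 6, 10, 12, 13, 9, 7, 17, 16]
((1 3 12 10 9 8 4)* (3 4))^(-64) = (3 12 10 9 8) = [0, 1, 2, 12, 4, 5, 6, 7, 3, 8, 9, 11, 10]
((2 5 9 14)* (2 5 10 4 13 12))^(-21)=(14)(2 12 13 4 10)=[0, 1, 12, 3, 10, 5, 6, 7, 8, 9, 2, 11, 13, 4, 14]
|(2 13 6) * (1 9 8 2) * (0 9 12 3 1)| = 6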